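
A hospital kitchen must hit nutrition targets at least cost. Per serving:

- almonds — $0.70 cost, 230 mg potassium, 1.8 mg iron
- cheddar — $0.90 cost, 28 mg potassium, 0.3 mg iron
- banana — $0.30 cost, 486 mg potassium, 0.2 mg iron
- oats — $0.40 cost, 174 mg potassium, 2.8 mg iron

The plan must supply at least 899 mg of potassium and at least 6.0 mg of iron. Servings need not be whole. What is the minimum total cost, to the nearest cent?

$1.16

With two linear requirements the optimum uses one or two foods; enumerate the corners.
almonds only: max(899/230, 6.0/1.8) = 3.909 servings → $2.74.
cheddar only: max(899/28, 6.0/0.3) = 32.11 servings → $28.90.
banana only: max(899/486, 6.0/0.2) = 30 servings → $9.00.
oats only: max(899/174, 6.0/2.8) = 5.167 servings → $2.07.
almonds + cheddar: intersection lies outside the first quadrant.
almonds + banana with both tight: 3.301 servings and 0.2874 servings → $2.40.
almonds + oats: intersection lies outside the first quadrant.
cheddar + banana with both tight: 19.52 servings and 0.7254 servings → $17.78.
cheddar + oats with both targets exact would need a negative amount; discard.
banana + oats with both tight: 1.111 servings and 2.063 servings → $1.16.
Cheapest feasible corner: $1.16.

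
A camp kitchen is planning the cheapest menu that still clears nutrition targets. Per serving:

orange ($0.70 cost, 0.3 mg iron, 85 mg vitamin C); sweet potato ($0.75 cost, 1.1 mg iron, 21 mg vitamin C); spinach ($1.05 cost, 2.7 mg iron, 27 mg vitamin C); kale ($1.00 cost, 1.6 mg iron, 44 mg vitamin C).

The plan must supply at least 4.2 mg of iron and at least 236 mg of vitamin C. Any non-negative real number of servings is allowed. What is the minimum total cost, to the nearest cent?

orange only: max(4.2/0.3, 236/85) = 14 servings → $9.80.
sweet potato only: max(4.2/1.1, 236/21) = 11.24 servings → $8.43.
spinach only: max(4.2/2.7, 236/27) = 8.741 servings → $9.18.
kale only: max(4.2/1.6, 236/44) = 5.364 servings → $5.36.
orange + sweet potato with both tight: 1.966 servings and 3.282 servings → $3.84.
orange + spinach with both tight: 2.366 servings and 1.293 servings → $3.01.
orange + kale with both tight: 1.57 servings and 2.331 servings → $3.43.
sweet potato + spinach with both targets exact would need a negative amount; discard.
sweet potato + kale: the both-tight solution has a negative serving — not a feasible corner.
spinach + kale with both targets exact would need a negative amount; discard.
The minimum over all feasible corners is $3.01.

$3.01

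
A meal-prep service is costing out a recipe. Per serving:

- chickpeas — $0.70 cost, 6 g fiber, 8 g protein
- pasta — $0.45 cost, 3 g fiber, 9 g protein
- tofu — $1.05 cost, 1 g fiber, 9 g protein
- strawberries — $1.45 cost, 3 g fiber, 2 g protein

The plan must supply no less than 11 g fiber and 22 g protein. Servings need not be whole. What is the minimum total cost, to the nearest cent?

With two linear requirements the optimum uses one or two foods; enumerate the corners.
chickpeas only: max(11/6, 22/8) = 2.75 servings → $1.93.
pasta only: max(11/3, 22/9) = 3.667 servings → $1.65.
tofu only: max(11/1, 22/9) = 11 servings → $11.55.
strawberries only: max(11/3, 22/2) = 11 servings → $15.95.
chickpeas + pasta with both tight: 1.1 servings and 1.467 servings → $1.43.
chickpeas + tofu with both tight: 1.674 servings and 0.9565 servings → $2.18.
chickpeas + strawberries: intersection lies outside the first quadrant.
pasta + tofu with both targets exact would need a negative amount; discard.
pasta + strawberries with both tight: 2.095 servings and 1.571 servings → $3.22.
tofu + strawberries with both tight: 1.76 servings and 3.08 servings → $6.31.
The minimum over all feasible corners is $1.43.

$1.43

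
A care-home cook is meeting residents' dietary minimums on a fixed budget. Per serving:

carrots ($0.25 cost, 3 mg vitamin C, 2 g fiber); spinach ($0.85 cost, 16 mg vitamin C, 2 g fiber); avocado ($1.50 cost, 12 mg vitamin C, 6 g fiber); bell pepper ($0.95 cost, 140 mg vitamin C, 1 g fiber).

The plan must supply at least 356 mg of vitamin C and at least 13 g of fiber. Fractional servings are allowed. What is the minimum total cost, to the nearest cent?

With two linear requirements the optimum uses one or two foods; enumerate the corners.
carrots only: max(356/3, 13/2) = 118.7 servings → $29.67.
spinach only: max(356/16, 13/2) = 22.25 servings → $18.91.
avocado only: max(356/12, 13/6) = 29.67 servings → $44.50.
bell pepper only: max(356/140, 13/1) = 13 servings → $12.35.
carrots + spinach with both targets exact would need a negative amount; discard.
carrots + avocado: intersection lies outside the first quadrant.
carrots + bell pepper with both tight: 5.285 servings and 2.43 servings → $3.63.
spinach + avocado: the both-tight solution has a negative serving — not a feasible corner.
spinach + bell pepper with both tight: 5.545 servings and 1.909 servings → $6.53.
avocado + bell pepper with both tight: 1.768 servings and 2.391 servings → $4.92.
The minimum over all feasible corners is $3.63.

$3.63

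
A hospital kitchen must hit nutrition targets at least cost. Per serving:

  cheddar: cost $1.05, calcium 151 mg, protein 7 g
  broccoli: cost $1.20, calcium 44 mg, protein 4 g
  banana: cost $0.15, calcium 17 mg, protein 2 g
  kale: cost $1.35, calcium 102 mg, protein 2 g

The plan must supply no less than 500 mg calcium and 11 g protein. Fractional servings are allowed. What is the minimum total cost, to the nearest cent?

Minimising a linear cost over {calcium ≥ 500, protein ≥ 11, servings ≥ 0} — the optimum is at a vertex, using one or two foods.
cheddar only: max(500/151, 11/7) = 3.311 servings → $3.48.
broccoli only: max(500/44, 11/4) = 11.36 servings → $13.64.
banana only: max(500/17, 11/2) = 29.41 servings → $4.41.
kale only: max(500/102, 11/2) = 5.5 servings → $7.42.
cheddar + broccoli: intersection lies outside the first quadrant.
cheddar + banana: the both-tight solution has a negative serving — not a feasible corner.
cheddar + kale with both tight: 0.2961 servings and 4.464 servings → $6.34.
broccoli + banana: intersection lies outside the first quadrant.
broccoli + kale with both tight: 0.3812 servings and 4.737 servings → $6.85.
banana + kale with both tight: 0.7176 servings and 4.782 servings → $6.56.
So the least-cost plan costs $3.48.

$3.48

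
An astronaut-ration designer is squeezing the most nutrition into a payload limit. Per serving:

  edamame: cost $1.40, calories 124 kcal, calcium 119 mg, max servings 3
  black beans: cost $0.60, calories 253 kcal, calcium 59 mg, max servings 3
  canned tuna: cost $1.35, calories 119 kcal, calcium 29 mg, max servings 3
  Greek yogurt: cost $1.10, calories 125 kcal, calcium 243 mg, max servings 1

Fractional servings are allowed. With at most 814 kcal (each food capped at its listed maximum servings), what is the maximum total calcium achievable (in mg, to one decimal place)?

677.3 mg

Calcium per kcal: Greek yogurt 1.944, edamame 0.9597, canned tuna 0.2437, black beans 0.2332.
Take 1 serving of Greek yogurt: uses 125 kcal, +243.0 mg calcium (running total 243.0 mg).
Take 3 servings of edamame: uses 372 kcal, +357.0 mg calcium (running total 600.0 mg).
Take 2.664 servings of canned tuna: uses 317 kcal, +77.3 mg calcium (running total 677.3 mg).
Greedy by best ratio exhausts the calories allowance optimally: 677.3 mg.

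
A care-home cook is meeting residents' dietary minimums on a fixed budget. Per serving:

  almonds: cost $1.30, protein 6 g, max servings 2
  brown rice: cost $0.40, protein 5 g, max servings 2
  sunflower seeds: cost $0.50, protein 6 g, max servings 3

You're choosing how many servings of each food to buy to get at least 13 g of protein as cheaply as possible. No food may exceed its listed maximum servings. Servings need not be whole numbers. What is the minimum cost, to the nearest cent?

$1.05

Cost per g of protein: brown rice $0.0800, sunflower seeds $0.0833, almonds $0.2167.
Take 2 servings of brown rice: +10.0 g protein for $0.80 (total $0.80, still need 3.0 g).
Take 0.5 servings of sunflower seeds: +3.0 g protein for $0.25 (total $1.05, still need 0.0 g).
Greedy by cheapest-per-g is optimal for a single linear constraint, so the minimum cost is $1.05.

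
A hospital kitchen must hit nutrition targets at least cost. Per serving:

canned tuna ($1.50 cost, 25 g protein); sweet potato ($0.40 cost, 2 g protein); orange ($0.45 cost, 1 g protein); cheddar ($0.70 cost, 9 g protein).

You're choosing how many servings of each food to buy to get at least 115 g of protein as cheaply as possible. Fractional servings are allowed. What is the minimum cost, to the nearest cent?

$6.90

Cost per g of protein: canned tuna $0.0600, cheddar $0.0778, sweet potato $0.2000, orange $0.4500.
With no serving limits, use only canned tuna: 115 g / 25 g = 4.6 servings × $1.50 = $6.90.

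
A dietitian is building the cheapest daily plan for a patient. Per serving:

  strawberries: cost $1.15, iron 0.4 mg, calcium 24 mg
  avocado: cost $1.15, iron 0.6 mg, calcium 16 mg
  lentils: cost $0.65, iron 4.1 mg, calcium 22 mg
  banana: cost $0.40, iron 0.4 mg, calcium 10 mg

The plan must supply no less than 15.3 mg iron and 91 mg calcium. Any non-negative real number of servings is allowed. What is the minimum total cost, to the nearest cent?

$2.69

A basic optimal solution has at most two foods positive. Try each food alone and each pair with both targets met exactly.
strawberries only: max(15.3/0.4, 91/24) = 38.25 servings → $43.99.
avocado only: max(15.3/0.6, 91/16) = 25.5 servings → $29.32.
lentils only: max(15.3/4.1, 91/22) = 4.136 servings → $2.69.
banana only: max(15.3/0.4, 91/10) = 38.25 servings → $15.30.
strawberries + avocado: the both-tight solution has a negative serving — not a feasible corner.
strawberries + lentils with both tight: 0.4074 servings and 3.692 servings → $2.87.
strawberries + banana: the both-tight solution has a negative serving — not a feasible corner.
avocado + lentils with both tight: 0.6966 servings and 3.63 servings → $3.16.
avocado + banana: the both-tight solution has a negative serving — not a feasible corner.
lentils + banana with both tight: 3.621 servings and 1.134 servings → $2.81.
The minimum over all feasible corners is $2.69.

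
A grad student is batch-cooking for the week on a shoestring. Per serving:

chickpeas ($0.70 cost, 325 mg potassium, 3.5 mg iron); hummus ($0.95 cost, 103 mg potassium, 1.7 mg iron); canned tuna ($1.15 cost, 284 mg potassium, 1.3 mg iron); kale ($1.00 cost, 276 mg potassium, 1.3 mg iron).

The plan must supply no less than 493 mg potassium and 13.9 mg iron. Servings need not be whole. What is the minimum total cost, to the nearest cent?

$2.78

Minimising a linear cost over {potassium ≥ 493, iron ≥ 13.9, servings ≥ 0} — the optimum is at a vertex, using one or two foods.
chickpeas only: max(493/325, 13.9/3.5) = 3.971 servings → $2.78.
hummus only: max(493/103, 13.9/1.7) = 8.176 servings → $7.77.
canned tuna only: max(493/284, 13.9/1.3) = 10.69 servings → $12.30.
kale only: max(493/276, 13.9/1.3) = 10.69 servings → $10.69.
chickpeas + hummus: intersection lies outside the first quadrant.
chickpeas + canned tuna: intersection lies outside the first quadrant.
chickpeas + kale: intersection lies outside the first quadrant.
hummus + canned tuna: intersection lies outside the first quadrant.
hummus + kale: the both-tight solution has a negative serving — not a feasible corner.
canned tuna + kale: the both-tight solution has a negative serving — not a feasible corner.
So the least-cost plan costs $2.78.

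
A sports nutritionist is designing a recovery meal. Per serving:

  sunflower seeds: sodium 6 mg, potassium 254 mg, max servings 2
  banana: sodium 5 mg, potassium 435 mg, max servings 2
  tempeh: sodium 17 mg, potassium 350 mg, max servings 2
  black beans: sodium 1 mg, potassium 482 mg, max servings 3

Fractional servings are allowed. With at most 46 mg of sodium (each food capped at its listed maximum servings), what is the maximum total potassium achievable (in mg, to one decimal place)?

3256.4 mg

Potassium per mg sodium: black beans 482, banana 87, sunflower seeds 42.33, tempeh 20.59.
Take 3 servings of black beans: uses 3 mg sodium, +1446.0 mg potassium (running total 1446.0 mg).
Take 2 servings of banana: uses 10 mg sodium, +870.0 mg potassium (running total 2316.0 mg).
Take 2 servings of sunflower seeds: uses 12 mg sodium, +508.0 mg potassium (running total 2824.0 mg).
Take 1.235 servings of tempeh: uses 21 mg sodium, +432.4 mg potassium (running total 3256.4 mg).
Filling greedily by potassium-per-mg sodium is optimal for one linear limit, giving 3256.4 mg.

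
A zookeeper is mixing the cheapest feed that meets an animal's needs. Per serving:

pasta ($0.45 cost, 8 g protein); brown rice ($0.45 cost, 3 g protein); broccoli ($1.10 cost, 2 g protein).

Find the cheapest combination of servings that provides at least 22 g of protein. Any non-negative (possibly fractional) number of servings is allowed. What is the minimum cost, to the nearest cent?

$1.24

Cost per g of protein: pasta $0.0563, brown rice $0.1500, broccoli $0.5500.
With no serving limits, use only pasta: 22 g / 8 g = 2.75 servings × $0.45 = $1.24.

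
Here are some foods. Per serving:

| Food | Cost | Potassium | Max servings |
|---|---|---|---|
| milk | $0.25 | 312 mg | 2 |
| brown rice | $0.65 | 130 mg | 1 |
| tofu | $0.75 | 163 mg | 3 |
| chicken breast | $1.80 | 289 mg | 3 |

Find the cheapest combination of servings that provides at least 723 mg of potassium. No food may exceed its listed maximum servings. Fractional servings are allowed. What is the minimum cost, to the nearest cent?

$0.96

Cost per mg of potassium: milk $0.0008, tofu $0.0046, brown rice $0.0050, chicken breast $0.0062.
Take 2 servings of milk: +624.0 mg potassium for $0.50 (total $0.50, still need 99.0 mg).
Take 0.6074 servings of tofu: +99.0 mg potassium for $0.46 (total $0.96, still need 0.0 mg).
Greedy by cheapest-per-mg is optimal for a single linear constraint, so the minimum cost is $0.96.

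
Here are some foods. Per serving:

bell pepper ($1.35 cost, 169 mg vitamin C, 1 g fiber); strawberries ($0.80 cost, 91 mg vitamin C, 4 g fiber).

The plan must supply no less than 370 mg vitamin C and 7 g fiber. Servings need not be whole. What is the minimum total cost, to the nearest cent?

$3.06

Two binding constraints pin down two serving amounts, so the optimal mix uses at most two foods. The candidates are each food alone (scaled to the tighter of vitamin C/fiber) and each pair with both constraints tight.
bell pepper only: max(370/169, 7/1) = 7 servings → $9.45.
strawberries only: max(370/91, 7/4) = 4.066 servings → $3.25.
bell pepper + strawberries with both tight: 1.441 servings and 1.39 servings → $3.06.
So the least-cost plan costs $3.06.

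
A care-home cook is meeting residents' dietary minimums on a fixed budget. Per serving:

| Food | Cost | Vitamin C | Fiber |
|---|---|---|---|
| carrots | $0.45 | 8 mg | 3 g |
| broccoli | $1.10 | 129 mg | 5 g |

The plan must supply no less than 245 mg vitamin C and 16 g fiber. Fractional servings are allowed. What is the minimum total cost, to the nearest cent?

Minimising a linear cost over {vitamin C ≥ 245, fiber ≥ 16, servings ≥ 0} — the optimum is at a vertex, using one or two foods.
carrots only: max(245/8, 16/3) = 30.62 servings → $13.78.
broccoli only: max(245/129, 16/5) = 3.2 servings → $3.52.
carrots + broccoli with both tight: 2.418 servings and 1.749 servings → $3.01.
So the least-cost plan costs $3.01.

$3.01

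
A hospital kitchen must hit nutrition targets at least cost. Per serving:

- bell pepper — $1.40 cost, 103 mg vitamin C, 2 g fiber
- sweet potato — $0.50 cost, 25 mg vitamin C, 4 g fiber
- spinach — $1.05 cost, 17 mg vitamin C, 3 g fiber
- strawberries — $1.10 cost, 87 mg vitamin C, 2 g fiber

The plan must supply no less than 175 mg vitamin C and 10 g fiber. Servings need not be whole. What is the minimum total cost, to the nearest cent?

$2.53

The cheapest plan sits at a corner of the feasible region — with two constraints it uses at most two foods.
bell pepper only: max(175/103, 10/2) = 5 servings → $7.00.
sweet potato only: max(175/25, 10/4) = 7 servings → $3.50.
spinach only: max(175/17, 10/3) = 10.29 servings → $10.81.
strawberries only: max(175/87, 10/2) = 5 servings → $5.50.
bell pepper + sweet potato with both tight: 1.243 servings and 1.878 servings → $2.68.
bell pepper + spinach with both tight: 1.291 servings and 2.473 servings → $4.40.
bell pepper + strawberries with both targets exact would need a negative amount; discard.
sweet potato + spinach: intersection lies outside the first quadrant.
sweet potato + strawberries with both tight: 1.745 servings and 1.51 servings → $2.53.
spinach + strawberries with both tight: 2.291 servings and 1.564 servings → $4.13.
Cheapest feasible corner: $2.53.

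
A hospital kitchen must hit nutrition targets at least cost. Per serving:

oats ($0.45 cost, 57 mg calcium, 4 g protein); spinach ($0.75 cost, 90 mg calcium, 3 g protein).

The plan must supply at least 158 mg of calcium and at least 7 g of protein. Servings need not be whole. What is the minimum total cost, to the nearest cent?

An LP optimum is at a vertex; with two nutrient constraints at most two foods are used. Check each candidate.
oats only: max(158/57, 7/4) = 2.772 servings → $1.25.
spinach only: max(158/90, 7/3) = 2.333 servings → $1.75.
oats + spinach with both tight: 0.8254 servings and 1.233 servings → $1.30.
Cheapest feasible corner: $1.25.

$1.25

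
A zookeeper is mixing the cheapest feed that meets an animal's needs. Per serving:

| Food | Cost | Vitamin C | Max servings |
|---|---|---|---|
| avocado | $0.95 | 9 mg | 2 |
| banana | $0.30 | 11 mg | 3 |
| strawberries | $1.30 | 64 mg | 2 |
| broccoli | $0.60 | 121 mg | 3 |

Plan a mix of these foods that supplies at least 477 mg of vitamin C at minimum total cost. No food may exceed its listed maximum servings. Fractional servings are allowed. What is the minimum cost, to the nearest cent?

$4.12

Cost per mg of vitamin C: broccoli $0.0050, strawberries $0.0203, banana $0.0273, avocado $0.1056.
Take 3 servings of broccoli: +363.0 mg vitamin C for $1.80 (total $1.80, still need 114.0 mg).
Take 1.781 servings of strawberries: +114.0 mg vitamin C for $2.32 (total $4.12, still need 0.0 mg).
Greedy by cheapest-per-mg is optimal for a single linear constraint, so the minimum cost is $4.12.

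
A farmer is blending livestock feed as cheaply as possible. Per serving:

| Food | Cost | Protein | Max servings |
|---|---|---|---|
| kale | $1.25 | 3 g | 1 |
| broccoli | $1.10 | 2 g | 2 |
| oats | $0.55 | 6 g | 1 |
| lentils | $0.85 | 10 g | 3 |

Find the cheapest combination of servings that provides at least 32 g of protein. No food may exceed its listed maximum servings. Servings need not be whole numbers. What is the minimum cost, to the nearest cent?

$2.73

Cost per g of protein: lentils $0.0850, oats $0.0917, kale $0.4167, broccoli $0.5500.
Take 3 servings of lentils: +30.0 g protein for $2.55 (total $2.55, still need 2.0 g).
Take 0.3333 servings of oats: +2.0 g protein for $0.18 (total $2.73, still need 0.0 g).
Greedy by cheapest-per-g is optimal for a single linear constraint, so the minimum cost is $2.73.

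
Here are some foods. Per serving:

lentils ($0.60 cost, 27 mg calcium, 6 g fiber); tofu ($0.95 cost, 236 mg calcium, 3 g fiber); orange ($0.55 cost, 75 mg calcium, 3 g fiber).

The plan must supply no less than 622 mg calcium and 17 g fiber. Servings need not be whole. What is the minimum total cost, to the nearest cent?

$3.29

Compare the cost at each extreme point of the feasible region.
lentils only: max(622/27, 17/6) = 23.04 servings → $13.82.
tofu only: max(622/236, 17/3) = 5.667 servings → $5.38.
orange only: max(622/75, 17/3) = 8.293 servings → $4.56.
lentils + tofu with both tight: 1.607 servings and 2.452 servings → $3.29.
lentils + orange: the both-tight solution has a negative serving — not a feasible corner.
tofu + orange with both tight: 1.224 servings and 4.443 servings → $3.61.
The minimum over all feasible corners is $3.29.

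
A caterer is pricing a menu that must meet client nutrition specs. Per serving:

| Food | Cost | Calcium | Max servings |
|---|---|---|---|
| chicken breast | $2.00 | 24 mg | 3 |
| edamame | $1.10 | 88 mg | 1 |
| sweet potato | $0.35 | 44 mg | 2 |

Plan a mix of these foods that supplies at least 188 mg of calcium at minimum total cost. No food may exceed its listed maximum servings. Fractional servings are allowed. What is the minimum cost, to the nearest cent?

Cost per mg of calcium: sweet potato $0.0080, edamame $0.0125, chicken breast $0.0833.
Take 2 servings of sweet potato: +88.0 mg calcium for $0.70 (total $0.70, still need 100.0 mg).
Take 1 serving of edamame: +88.0 mg calcium for $1.10 (total $1.80, still need 12.0 mg).
Take 0.5 servings of chicken breast: +12.0 mg calcium for $1.00 (total $2.80, still need 0.0 mg).
Greedy by cheapest-per-mg is optimal for a single linear constraint, so the minimum cost is $2.80.

$2.80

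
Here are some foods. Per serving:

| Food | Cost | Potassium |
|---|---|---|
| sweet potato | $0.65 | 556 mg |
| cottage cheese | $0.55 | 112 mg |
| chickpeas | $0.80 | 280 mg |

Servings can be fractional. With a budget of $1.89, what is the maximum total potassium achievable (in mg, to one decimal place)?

Potassium per dollar: sweet potato 855.4, chickpeas 350, cottage cheese 203.6.
With no serving limits, spend the whole cost allowance on sweet potato: $1.89 / $0.65 × 556 mg = 1616.7 mg.

1616.7 mg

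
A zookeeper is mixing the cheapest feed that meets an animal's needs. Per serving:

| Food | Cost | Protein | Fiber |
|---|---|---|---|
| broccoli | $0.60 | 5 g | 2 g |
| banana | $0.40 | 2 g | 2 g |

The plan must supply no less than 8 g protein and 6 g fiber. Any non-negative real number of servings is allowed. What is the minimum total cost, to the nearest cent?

$1.33

The cheapest plan sits at a corner of the feasible region — with two constraints it uses at most two foods.
broccoli only: max(8/5, 6/2) = 3 servings → $1.80.
banana only: max(8/2, 6/2) = 4 servings → $1.60.
broccoli + banana with both tight: 0.6667 servings and 2.333 servings → $1.33.
Cheapest feasible corner: $1.33.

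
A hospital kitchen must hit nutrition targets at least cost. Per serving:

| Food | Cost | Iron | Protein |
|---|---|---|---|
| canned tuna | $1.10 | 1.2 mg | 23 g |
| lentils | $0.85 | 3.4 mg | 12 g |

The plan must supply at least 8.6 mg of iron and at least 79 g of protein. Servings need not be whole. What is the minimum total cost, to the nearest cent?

$4.22

Two binding constraints pin down two serving amounts, so the optimal mix uses at most two foods. The candidates are each food alone (scaled to the tighter of iron/protein) and each pair with both constraints tight.
canned tuna only: max(8.6/1.2, 79/23) = 7.167 servings → $7.88.
lentils only: max(8.6/3.4, 79/12) = 6.583 servings → $5.60.
canned tuna + lentils with both tight: 2.592 servings and 1.614 servings → $4.22.
The minimum over all feasible corners is $4.22.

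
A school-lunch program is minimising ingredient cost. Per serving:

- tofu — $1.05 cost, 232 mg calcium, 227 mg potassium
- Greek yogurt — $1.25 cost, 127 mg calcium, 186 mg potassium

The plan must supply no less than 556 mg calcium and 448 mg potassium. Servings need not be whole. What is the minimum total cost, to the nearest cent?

$2.52

At the optimum either one food covers both requirements or two foods hit both targets exactly; no other combination can be cheaper.
tofu only: max(556/232, 448/227) = 2.397 servings → $2.52.
Greek yogurt only: max(556/127, 448/186) = 4.378 servings → $5.47.
tofu + Greek yogurt: intersection lies outside the first quadrant.
The minimum over all feasible corners is $2.52.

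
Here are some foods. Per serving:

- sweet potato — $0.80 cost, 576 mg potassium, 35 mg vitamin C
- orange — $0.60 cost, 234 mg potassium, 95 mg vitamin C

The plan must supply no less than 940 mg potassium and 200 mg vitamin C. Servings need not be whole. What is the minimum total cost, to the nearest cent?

Two binding constraints pin down two serving amounts, so the optimal mix uses at most two foods. The candidates are each food alone (scaled to the tighter of potassium/vitamin C) and each pair with both constraints tight.
sweet potato only: max(940/576, 200/35) = 5.714 servings → $4.57.
orange only: max(940/234, 200/95) = 4.017 servings → $2.41.
sweet potato + orange with both tight: 0.9134 servings and 1.769 servings → $1.79.
Cheapest feasible corner: $1.79.

$1.79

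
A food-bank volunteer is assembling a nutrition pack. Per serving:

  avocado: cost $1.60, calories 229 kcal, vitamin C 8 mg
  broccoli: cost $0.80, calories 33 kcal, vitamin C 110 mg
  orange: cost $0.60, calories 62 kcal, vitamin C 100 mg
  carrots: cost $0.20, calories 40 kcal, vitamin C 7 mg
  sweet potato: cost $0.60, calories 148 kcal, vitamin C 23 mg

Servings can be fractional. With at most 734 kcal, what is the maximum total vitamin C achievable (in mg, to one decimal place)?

2446.7 mg

Vitamin C per kcal: broccoli 3.333, orange 1.613, carrots 0.175, sweet potato 0.1554, avocado 0.03493.
With no serving limits, spend the whole calories allowance on broccoli: 734 kcal / 33 kcal × 110 mg = 2446.7 mg.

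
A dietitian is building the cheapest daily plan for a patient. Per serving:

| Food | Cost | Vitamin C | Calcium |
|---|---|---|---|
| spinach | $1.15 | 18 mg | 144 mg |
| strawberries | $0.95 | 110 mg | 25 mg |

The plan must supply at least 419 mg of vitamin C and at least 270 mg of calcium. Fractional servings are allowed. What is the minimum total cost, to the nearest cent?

$4.86

This is a tiny linear program; its minimum lies at a vertex of the feasible set. List the vertices and price them.
spinach only: max(419/18, 270/144) = 23.28 servings → $26.77.
strawberries only: max(419/110, 270/25) = 10.8 servings → $10.26.
spinach + strawberries with both tight: 1.249 servings and 3.605 servings → $4.86.
Cheapest feasible corner: $4.86.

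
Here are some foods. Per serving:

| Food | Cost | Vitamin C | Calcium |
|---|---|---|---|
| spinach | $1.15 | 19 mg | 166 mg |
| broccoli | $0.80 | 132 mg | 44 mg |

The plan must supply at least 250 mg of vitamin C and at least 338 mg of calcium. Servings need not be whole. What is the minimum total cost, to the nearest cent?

Minimising a linear cost over {vitamin C ≥ 250, calcium ≥ 338, servings ≥ 0} — the optimum is at a vertex, using one or two foods.
spinach only: max(250/19, 338/166) = 13.16 servings → $15.13.
broccoli only: max(250/132, 338/44) = 7.682 servings → $6.15.
spinach + broccoli with both tight: 1.595 servings and 1.664 servings → $3.17.
Cheapest feasible corner: $3.17.

$3.17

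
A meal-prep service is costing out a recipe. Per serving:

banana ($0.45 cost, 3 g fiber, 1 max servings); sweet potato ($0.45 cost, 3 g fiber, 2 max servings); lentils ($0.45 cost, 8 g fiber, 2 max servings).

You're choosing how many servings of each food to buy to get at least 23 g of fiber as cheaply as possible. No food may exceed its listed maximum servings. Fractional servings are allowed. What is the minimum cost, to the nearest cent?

Cost per g of fiber: lentils $0.0563, banana $0.1500, sweet potato $0.1500.
Take 2 servings of lentils: +16.0 g fiber for $0.90 (total $0.90, still need 7.0 g).
Take 1 serving of banana: +3.0 g fiber for $0.45 (total $1.35, still need 4.0 g).
Take 1.333 servings of sweet potato: +4.0 g fiber for $0.60 (total $1.95, still need 0.0 g).
Filling from the cheapest source first is optimal under one linear minimum: $1.95.

$1.95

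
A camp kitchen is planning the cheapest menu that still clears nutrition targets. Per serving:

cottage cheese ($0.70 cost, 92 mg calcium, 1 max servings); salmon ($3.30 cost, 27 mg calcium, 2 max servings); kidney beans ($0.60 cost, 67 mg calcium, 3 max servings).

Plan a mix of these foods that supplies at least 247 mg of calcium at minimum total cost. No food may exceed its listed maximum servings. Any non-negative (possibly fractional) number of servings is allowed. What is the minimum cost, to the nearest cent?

Cost per mg of calcium: cottage cheese $0.0076, kidney beans $0.0090, salmon $0.1222.
Take 1 serving of cottage cheese: +92.0 mg calcium for $0.70 (total $0.70, still need 155.0 mg).
Take 2.313 servings of kidney beans: +155.0 mg calcium for $1.39 (total $2.09, still need 0.0 mg).
Greedy by cheapest-per-mg is optimal for a single linear constraint, so the minimum cost is $2.09.

$2.09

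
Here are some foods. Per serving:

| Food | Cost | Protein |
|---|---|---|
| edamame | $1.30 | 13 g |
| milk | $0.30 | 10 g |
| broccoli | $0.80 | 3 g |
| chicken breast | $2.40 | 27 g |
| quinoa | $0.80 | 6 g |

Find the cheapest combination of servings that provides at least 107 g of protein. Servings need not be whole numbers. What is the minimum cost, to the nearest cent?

Cost per g of protein: milk $0.0300, chicken breast $0.0889, edamame $0.1000, quinoa $0.1333, broccoli $0.2667.
With no serving limits, use only milk: 107 g / 10 g = 10.7 servings × $0.30 = $3.21.

$3.21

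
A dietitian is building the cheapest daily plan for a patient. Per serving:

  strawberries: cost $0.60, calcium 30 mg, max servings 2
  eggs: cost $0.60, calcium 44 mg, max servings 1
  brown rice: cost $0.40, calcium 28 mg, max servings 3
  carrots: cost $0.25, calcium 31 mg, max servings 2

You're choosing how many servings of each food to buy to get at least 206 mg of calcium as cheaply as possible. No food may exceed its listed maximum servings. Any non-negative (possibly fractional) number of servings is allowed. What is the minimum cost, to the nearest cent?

$2.62

Cost per mg of calcium: carrots $0.0081, eggs $0.0136, brown rice $0.0143, strawberries $0.0200.
Take 2 servings of carrots: +62.0 mg calcium for $0.50 (total $0.50, still need 144.0 mg).
Take 1 serving of eggs: +44.0 mg calcium for $0.60 (total $1.10, still need 100.0 mg).
Take 3 servings of brown rice: +84.0 mg calcium for $1.20 (total $2.30, still need 16.0 mg).
Take 0.5333 servings of strawberries: +16.0 mg calcium for $0.32 (total $2.62, still need 0.0 mg).
Greedy by cheapest-per-mg is optimal for a single linear constraint, so the minimum cost is $2.62.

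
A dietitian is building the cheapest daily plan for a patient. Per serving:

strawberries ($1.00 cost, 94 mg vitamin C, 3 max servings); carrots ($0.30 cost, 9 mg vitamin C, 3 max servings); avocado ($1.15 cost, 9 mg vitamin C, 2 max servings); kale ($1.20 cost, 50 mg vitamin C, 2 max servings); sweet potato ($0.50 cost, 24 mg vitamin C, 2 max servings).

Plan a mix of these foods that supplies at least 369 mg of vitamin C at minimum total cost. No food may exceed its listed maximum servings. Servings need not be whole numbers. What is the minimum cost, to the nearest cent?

Cost per mg of vitamin C: strawberries $0.0106, sweet potato $0.0208, kale $0.0240, carrots $0.0333, avocado $0.1278.
Take 3 servings of strawberries: +282.0 mg vitamin C for $3.00 (total $3.00, still need 87.0 mg).
Take 2 servings of sweet potato: +48.0 mg vitamin C for $1.00 (total $4.00, still need 39.0 mg).
Take 0.78 servings of kale: +39.0 mg vitamin C for $0.94 (total $4.94, still need 0.0 mg).
Greedy by cheapest-per-mg is optimal for a single linear constraint, so the minimum cost is $4.94.

$4.94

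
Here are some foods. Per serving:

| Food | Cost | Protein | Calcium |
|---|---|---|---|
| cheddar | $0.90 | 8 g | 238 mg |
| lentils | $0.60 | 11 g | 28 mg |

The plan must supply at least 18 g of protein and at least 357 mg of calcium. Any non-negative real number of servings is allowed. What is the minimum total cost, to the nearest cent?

The cheapest plan sits at a corner of the feasible region — with two constraints it uses at most two foods.
cheddar only: max(18/8, 357/238) = 2.25 servings → $2.02.
lentils only: max(18/11, 357/28) = 12.75 servings → $7.65.
cheddar + lentils with both tight: 1.43 servings and 0.5965 servings → $1.64.
The minimum over all feasible corners is $1.64.

$1.64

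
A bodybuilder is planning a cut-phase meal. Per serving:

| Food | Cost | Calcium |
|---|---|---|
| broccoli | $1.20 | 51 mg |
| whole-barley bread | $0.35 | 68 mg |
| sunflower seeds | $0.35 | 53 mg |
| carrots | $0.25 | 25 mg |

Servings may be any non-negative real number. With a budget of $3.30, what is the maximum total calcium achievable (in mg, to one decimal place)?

641.1 mg

Calcium per dollar: whole-barley bread 194.3, sunflower seeds 151.4, carrots 100, broccoli 42.5.
With no serving limits, spend the whole cost allowance on whole-barley bread: $3.30 / $0.35 × 68 mg = 641.1 mg.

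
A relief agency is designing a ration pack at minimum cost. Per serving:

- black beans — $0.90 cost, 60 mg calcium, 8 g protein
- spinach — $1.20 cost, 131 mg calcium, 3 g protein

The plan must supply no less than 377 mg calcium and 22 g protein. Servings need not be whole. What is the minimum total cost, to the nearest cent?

$4.16

For a min-cost LP with two ≥-constraints, a basic feasible solution has at most two positive variables.
black beans only: max(377/60, 22/8) = 6.283 servings → $5.66.
spinach only: max(377/131, 22/3) = 7.333 servings → $8.80.
black beans + spinach with both tight: 2.017 servings and 1.954 servings → $4.16.
Cheapest feasible corner: $4.16.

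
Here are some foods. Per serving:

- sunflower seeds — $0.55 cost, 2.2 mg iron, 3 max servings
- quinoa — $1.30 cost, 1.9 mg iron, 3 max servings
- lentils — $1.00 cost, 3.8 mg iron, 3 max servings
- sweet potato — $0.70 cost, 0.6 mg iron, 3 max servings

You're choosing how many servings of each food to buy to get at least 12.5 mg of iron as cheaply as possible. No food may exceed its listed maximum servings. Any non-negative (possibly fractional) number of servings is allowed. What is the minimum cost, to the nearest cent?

$3.20

Cost per mg of iron: sunflower seeds $0.2500, lentils $0.2632, quinoa $0.6842, sweet potato $1.1667.
Take 3 servings of sunflower seeds: +6.6 mg iron for $1.65 (total $1.65, still need 5.9 mg).
Take 1.553 servings of lentils: +5.9 mg iron for $1.55 (total $3.20, still need 0.0 mg).
Greedy by cheapest-per-mg is optimal for a single linear constraint, so the minimum cost is $3.20.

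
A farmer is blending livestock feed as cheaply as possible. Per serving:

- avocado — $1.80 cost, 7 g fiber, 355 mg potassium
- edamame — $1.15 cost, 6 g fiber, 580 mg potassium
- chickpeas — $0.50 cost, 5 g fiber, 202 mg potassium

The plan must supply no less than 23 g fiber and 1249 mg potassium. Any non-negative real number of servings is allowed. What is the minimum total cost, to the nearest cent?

Minimising a linear cost over {fiber ≥ 23, potassium ≥ 1249, servings ≥ 0} — the optimum is at a vertex, using one or two foods.
avocado only: max(23/7, 1249/355) = 3.518 servings → $6.33.
edamame only: max(23/6, 1249/580) = 3.833 servings → $4.41.
chickpeas only: max(23/5, 1249/202) = 6.183 servings → $3.09.
avocado + edamame with both tight: 3.029 servings and 0.2995 servings → $5.80.
avocado + chickpeas with both targets exact would need a negative amount; discard.
edamame + chickpeas with both tight: 0.9473 servings and 3.463 servings → $2.82.
The minimum over all feasible corners is $2.82.

$2.82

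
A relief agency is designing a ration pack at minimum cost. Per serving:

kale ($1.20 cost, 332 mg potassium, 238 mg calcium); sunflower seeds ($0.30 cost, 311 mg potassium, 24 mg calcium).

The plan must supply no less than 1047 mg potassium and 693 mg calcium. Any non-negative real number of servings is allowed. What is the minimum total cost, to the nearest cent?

$3.55

A basic optimal solution has at most two foods positive. Try each food alone and each pair with both targets met exactly.
kale only: max(1047/332, 693/238) = 3.154 servings → $3.78.
sunflower seeds only: max(1047/311, 693/24) = 28.88 servings → $8.66.
kale + sunflower seeds with both tight: 2.883 servings and 0.2893 servings → $3.55.
Cheapest feasible corner: $3.55.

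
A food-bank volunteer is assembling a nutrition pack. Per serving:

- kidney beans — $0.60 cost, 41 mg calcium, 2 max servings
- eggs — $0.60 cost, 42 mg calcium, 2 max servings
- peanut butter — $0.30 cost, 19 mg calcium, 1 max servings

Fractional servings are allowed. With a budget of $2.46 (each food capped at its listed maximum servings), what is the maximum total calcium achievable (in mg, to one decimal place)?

Calcium per dollar: eggs 70, kidney beans 68.33, peanut butter 63.33.
Take 2 servings of eggs: spends $1.20, +84.0 mg calcium (running total 84.0 mg).
Take 2 servings of kidney beans: spends $1.20, +82.0 mg calcium (running total 166.0 mg).
Take 0.2 servings of peanut butter: spends $0.06, +3.8 mg calcium (running total 169.8 mg).
Greedy by best ratio exhausts the cost allowance optimally: 169.8 mg.

169.8 mg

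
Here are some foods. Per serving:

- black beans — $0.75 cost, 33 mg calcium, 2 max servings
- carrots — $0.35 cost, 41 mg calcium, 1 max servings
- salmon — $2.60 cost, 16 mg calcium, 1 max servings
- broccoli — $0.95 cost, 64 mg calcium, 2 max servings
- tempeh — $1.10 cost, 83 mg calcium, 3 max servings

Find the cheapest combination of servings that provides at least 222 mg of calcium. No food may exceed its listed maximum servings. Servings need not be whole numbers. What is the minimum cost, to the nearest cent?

Cost per mg of calcium: carrots $0.0085, tempeh $0.0133, broccoli $0.0148, black beans $0.0227, salmon $0.1625.
Take 1 serving of carrots: +41.0 mg calcium for $0.35 (total $0.35, still need 181.0 mg).
Take 2.181 servings of tempeh: +181.0 mg calcium for $2.40 (total $2.75, still need 0.0 mg).
Greedy by cheapest-per-mg is optimal for a single linear constraint, so the minimum cost is $2.75.

$2.75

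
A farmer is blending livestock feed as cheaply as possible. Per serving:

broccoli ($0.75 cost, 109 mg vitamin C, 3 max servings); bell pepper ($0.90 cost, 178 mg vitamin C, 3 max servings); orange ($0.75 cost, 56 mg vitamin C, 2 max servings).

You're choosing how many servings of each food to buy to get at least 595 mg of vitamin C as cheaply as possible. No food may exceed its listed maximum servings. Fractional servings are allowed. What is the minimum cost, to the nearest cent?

Cost per mg of vitamin C: bell pepper $0.0051, broccoli $0.0069, orange $0.0134.
Take 3 servings of bell pepper: +534.0 mg vitamin C for $2.70 (total $2.70, still need 61.0 mg).
Take 0.5596 servings of broccoli: +61.0 mg vitamin C for $0.42 (total $3.12, still need 0.0 mg).
Filling from the cheapest source first is optimal under one linear minimum: $3.12.

$3.12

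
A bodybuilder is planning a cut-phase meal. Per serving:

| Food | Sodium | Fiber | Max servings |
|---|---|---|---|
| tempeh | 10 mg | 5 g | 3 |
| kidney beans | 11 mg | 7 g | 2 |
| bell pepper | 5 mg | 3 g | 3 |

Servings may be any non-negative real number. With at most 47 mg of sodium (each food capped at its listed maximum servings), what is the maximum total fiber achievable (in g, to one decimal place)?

28.0 g

Fiber per mg sodium: kidney beans 0.6364, bell pepper 0.6, tempeh 0.5.
Take 2 servings of kidney beans: uses 22 mg sodium, +14.0 g fiber (running total 14.0 g).
Take 3 servings of bell pepper: uses 15 mg sodium, +9.0 g fiber (running total 23.0 g).
Take 1 serving of tempeh: uses 10 mg sodium, +5.0 g fiber (running total 28.0 g).
Filling greedily by fiber-per-mg sodium is optimal for one linear limit, giving 28.0 g.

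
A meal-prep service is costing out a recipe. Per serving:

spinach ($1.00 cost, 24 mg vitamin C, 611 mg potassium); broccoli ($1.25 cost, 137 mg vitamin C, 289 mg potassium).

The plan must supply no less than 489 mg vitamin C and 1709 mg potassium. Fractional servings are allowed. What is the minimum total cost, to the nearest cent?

$5.41

This is a tiny linear program; its minimum lies at a vertex of the feasible set. List the vertices and price them.
spinach only: max(489/24, 1709/611) = 20.38 servings → $20.38.
broccoli only: max(489/137, 1709/289) = 5.913 servings → $7.39.
spinach + broccoli with both tight: 1.209 servings and 3.358 servings → $5.41.
Cheapest feasible corner: $5.41.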